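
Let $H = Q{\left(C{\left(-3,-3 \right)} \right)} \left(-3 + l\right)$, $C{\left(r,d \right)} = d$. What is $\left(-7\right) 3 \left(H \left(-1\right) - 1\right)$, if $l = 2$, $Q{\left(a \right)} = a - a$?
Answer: $21$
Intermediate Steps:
$Q{\left(a \right)} = 0$
$H = 0$ ($H = 0 \left(-3 + 2\right) = 0 \left(-1\right) = 0$)
$\left(-7\right) 3 \left(H \left(-1\right) - 1\right) = \left(-7\right) 3 \left(0 \left(-1\right) - 1\right) = - 21 \left(0 - 1\right) = \left(-21\right) \left(-1\right) = 21$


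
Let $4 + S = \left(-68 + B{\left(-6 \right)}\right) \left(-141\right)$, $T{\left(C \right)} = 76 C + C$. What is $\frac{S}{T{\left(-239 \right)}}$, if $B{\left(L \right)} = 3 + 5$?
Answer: $- \frac{1208}{2629} \approx -0.45949$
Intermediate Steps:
$B{\left(L \right)} = 8$
$T{\left(C \right)} = 77 C$
$S = 8456$ ($S = -4 + \left(-68 + 8\right) \left(-141\right) = -4 - -8460 = -4 + 8460 = 8456$)
$\frac{S}{T{\left(-239 \right)}} = \frac{8456}{77 \left(-239\right)} = \frac{8456}{-18403} = 8456 \left(- \frac{1}{18403}\right) = - \frac{1208}{2629}$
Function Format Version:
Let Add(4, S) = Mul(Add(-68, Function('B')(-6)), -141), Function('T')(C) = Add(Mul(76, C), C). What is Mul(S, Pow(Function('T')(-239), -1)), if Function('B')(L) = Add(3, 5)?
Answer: Rational(-1208, 2629) ≈ -0.45949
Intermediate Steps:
Function('B')(L) = 8
Function('T')(C) = Mul(77, C)
S = 8456 (S = Add(-4, Mul(Add(-68, 8), -141)) = Add(-4, Mul(-60, -141)) = Add(-4, 8460) = 8456)
Mul(S, Pow(Function('T')(-239), -1)) = Mul(8456, Pow(Mul(77, -239), -1)) = Mul(8456, Pow(-18403, -1)) = Mul(8456, Rational(-1, 18403)) = Rational(-1208, 2629)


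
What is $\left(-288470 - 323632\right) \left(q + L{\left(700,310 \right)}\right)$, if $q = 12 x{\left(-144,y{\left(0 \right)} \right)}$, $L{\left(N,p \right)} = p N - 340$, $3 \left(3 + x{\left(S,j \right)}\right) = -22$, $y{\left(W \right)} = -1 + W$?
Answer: $-132542118672$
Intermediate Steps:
$x{\left(S,j \right)} = - \frac{31}{3}$ ($x{\left(S,j \right)} = -3 + \frac{1}{3} \left(-22\right) = -3 - \frac{22}{3} = - \frac{31}{3}$)
$L{\left(N,p \right)} = -340 + N p$ ($L{\left(N,p \right)} = N p - 340 = -340 + N p$)
$q = -124$ ($q = 12 \left(- \frac{31}{3}\right) = -124$)
$\left(-288470 - 323632\right) \left(q + L{\left(700,310 \right)}\right) = \left(-288470 - 323632\right) \left(-124 + \left(-340 + 700 \cdot 310\right)\right) = - 612102 \left(-124 + \left(-340 + 217000\right)\right) = - 612102 \left(-124 + 216660\right) = \left(-612102\right) 216536 = -132542118672$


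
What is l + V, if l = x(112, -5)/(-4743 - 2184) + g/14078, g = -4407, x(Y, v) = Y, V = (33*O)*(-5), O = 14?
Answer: -225299390885/97518306 ≈ -2310.3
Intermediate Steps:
V = -2310 (V = (33*14)*(-5) = 462*(-5) = -2310)
l = -32104025/97518306 (l = 112/(-4743 - 2184) - 4407/14078 = 112/(-6927) - 4407*1/14078 = 112*(-1/6927) - 4407/14078 = -112/6927 - 4407/14078 = -32104025/97518306 ≈ -0.32921)
l + V = -32104025/97518306 - 2310 = -225299390885/97518306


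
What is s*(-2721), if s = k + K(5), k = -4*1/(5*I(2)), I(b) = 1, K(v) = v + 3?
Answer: -97956/5 ≈ -19591.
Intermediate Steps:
K(v) = 3 + v
k = -⅘ (k = -4/(1*5) = -4/5 = -4*⅕ = -⅘ ≈ -0.80000)
s = 36/5 (s = -⅘ + (3 + 5) = -⅘ + 8 = 36/5 ≈ 7.2000)
s*(-2721) = (36/5)*(-2721) = -97956/5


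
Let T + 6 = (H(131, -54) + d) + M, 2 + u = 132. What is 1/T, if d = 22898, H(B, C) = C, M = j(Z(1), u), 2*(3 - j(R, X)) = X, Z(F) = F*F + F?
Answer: 1/22776 ≈ 4.3906e-5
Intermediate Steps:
u = 130 (u = -2 + 132 = 130)
Z(F) = F + F² (Z(F) = F² + F = F + F²)
j(R, X) = 3 - X/2
M = -62 (M = 3 - ½*130 = 3 - 65 = -62)
T = 22776 (T = -6 + ((-54 + 22898) - 62) = -6 + (22844 - 62) = -6 + 22782 = 22776)
1/T = 1/22776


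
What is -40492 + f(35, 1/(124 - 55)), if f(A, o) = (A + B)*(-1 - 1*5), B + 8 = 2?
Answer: -40666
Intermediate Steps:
B = -6 (B = -8 + 2 = -6)
f(A, o) = 36 - 6*A (f(A, o) = (A - 6)*(-1 - 1*5) = (-6 + A)*(-1 - 5) = (-6 + A)*(-6) = 36 - 6*A)
-40492 + f(35, 1/(124 - 55)) = -40492 + (36 - 6*35) = -40492 + (36 - 210) = -40492 - 174 = -40666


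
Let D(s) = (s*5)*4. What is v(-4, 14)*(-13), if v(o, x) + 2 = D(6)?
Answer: -1534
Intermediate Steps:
D(s) = 20*s (D(s) = (5*s)*4 = 20*s)
v(o, x) = 118 (v(o, x) = -2 + 20*6 = -2 + 120 = 118)
v(-4, 14)*(-13) = 118*(-13) = -1534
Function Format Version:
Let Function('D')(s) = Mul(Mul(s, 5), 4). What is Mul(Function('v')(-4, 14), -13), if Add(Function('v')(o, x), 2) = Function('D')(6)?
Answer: -1534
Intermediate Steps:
Function('D')(s) = Mul(20, s) (Function('D')(s) = Mul(Mul(5, s), 4) = Mul(20, s))
Function('v')(o, x) = 118 (Function('v')(o, x) = Add(-2, Mul(20, 6)) = Add(-2, 120) = 118)
Mul(Function('v')(-4, 14), -13) = Mul(118, -13) = -1534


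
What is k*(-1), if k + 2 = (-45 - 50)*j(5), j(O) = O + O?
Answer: 952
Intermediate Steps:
j(O) = 2*O
k = -952 (k = -2 + (-45 - 50)*(2*5) = -2 - 95*10 = -2 - 950 = -952)
k*(-1) = -952*(-1) = 952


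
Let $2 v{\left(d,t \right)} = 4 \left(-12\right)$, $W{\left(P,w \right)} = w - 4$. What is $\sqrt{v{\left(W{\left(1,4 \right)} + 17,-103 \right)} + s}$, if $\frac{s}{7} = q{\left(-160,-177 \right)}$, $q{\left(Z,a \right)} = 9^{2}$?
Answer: $\sqrt{543} \approx 23.302$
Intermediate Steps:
$q{\left(Z,a \right)} = 81$
$W{\left(P,w \right)} = -4 + w$ ($W{\left(P,w \right)} = w - 4 = -4 + w$)
$v{\left(d,t \right)} = -24$ ($v{\left(d,t \right)} = \frac{4 \left(-12\right)}{2} = \frac{1}{2} \left(-48\right) = -24$)
$s = 567$ ($s = 7 \cdot 81 = 567$)
$\sqrt{v{\left(W{\left(1,4 \right)} + 17,-103 \right)} + s} = \sqrt{-24 + 567} = \sqrt{543}$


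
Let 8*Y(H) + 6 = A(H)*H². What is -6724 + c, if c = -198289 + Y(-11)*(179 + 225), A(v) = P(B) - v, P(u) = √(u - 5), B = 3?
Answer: -276201/2 + 12221*I*√2/2 ≈ -1.381e+5 + 8641.5*I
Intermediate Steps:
P(u) = √(-5 + u)
A(v) = -v + I*√2 (A(v) = √(-5 + 3) - v = √(-2) - v = I*√2 - v = -v + I*√2)
Y(H) = -¾ + H²*(-H + I*√2)/8 (Y(H) = -¾ + ((-H + I*√2)*H²)/8 = -¾ + (H²*(-H + I*√2))/8 = -¾ + H²*(-H + I*√2)/8)
c = -262753/2 + 12221*I*√2/2 (c = -198289 + (-¾ + (⅛)*(-11)²*(-1*(-11) + I*√2))*(179 + 225) = -198289 + (-¾ + (⅛)*121*(11 + I*√2))*404 = -198289 + (-¾ + (1331/8 + 121*I*√2/8))*404 = -198289 + (1325/8 + 121*I*√2/8)*404 = -198289 + (133825/2 + 12221*I*√2/2) = -262753/2 + 12221*I*√2/2 ≈ -1.3138e+5 + 8641.5*I)
-6724 + c = -6724 + (-262753/2 + 12221*I*√2/2) = -276201/2 + 12221*I*√2/2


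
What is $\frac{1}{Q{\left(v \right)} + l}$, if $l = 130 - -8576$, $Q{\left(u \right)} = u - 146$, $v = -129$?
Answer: $\frac{1}{8431} \approx 0.00011861$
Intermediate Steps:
$Q{\left(u \right)} = -146 + u$
$l = 8706$ ($l = 130 + 8576 = 8706$)
$\frac{1}{Q{\left(v \right)} + l} = \frac{1}{\left(-146 - 129\right) + 8706} = \frac{1}{-275 + 8706} = \frac{1}{8431}$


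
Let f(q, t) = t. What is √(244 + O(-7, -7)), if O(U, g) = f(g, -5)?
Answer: √239 ≈ 15.460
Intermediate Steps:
O(U, g) = -5
√(244 + O(-7, -7)) = √(244 - 5) = √239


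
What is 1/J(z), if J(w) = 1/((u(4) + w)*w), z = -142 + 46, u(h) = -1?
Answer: 9312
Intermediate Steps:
z = -96
J(w) = 1/(w*(-1 + w)) (J(w) = 1/((-1 + w)*w) = 1/(w*(-1 + w)))
1/J(z) = 1/(1/((-96)*(-1 - 96))) = 1/(-1/96/(-97)) = 1/(-1/96*(-1/97)) = 1/(1/9312) = 9312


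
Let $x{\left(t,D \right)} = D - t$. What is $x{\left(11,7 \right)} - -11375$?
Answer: $11371$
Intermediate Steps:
$x{\left(11,7 \right)} - -11375 = \left(7 - 11\right) - -11375 = \left(7 - 11\right) + 11375 = -4 + 11375 = 11371$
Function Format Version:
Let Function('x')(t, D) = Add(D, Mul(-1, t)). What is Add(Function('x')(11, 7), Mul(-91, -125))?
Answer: 11371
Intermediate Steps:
Add(Function('x')(11, 7), Mul(-91, -125)) = Add(Add(7, Mul(-1, 11)), Mul(-91, -125)) = Add(Add(7, -11), 11375) = Add(-4, 11375) = 11371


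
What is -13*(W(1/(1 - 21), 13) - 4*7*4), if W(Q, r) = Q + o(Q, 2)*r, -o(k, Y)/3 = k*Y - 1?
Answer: 17979/20 ≈ 898.95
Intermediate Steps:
o(k, Y) = 3 - 3*Y*k (o(k, Y) = -3*(k*Y - 1) = -3*(Y*k - 1) = -3*(-1 + Y*k) = 3 - 3*Y*k)
W(Q, r) = Q + r*(3 - 6*Q) (W(Q, r) = Q + (3 - 3*2*Q)*r = Q + (3 - 6*Q)*r = Q + r*(3 - 6*Q))
-13*(W(1/(1 - 21), 13) - 4*7*4) = -13*((1/(1 - 21) - 3*13*(-1 + 2/(1 - 21))) - 4*7*4) = -13*((1/(-20) - 3*13*(-1 + 2/(-20))) - 28*4) = -13*((-1/20 - 3*13*(-1 + 2*(-1/20))) - 112) = -13*((-1/20 - 3*13*(-1 - 1/10)) - 112) = -13*((-1/20 - 3*13*(-11/10)) - 112) = -13*((-1/20 + 429/10) - 112) = -13*(857/20 - 112) = -13*(-1383/20) = 17979/20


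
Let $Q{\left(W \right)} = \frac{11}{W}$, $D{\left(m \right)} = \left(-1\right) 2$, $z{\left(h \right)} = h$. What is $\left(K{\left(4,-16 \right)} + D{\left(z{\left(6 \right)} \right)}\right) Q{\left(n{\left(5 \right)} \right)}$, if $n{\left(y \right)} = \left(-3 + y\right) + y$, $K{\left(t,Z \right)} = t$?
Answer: $\frac{22}{7} \approx 3.1429$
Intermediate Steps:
$D{\left(m \right)} = -2$
$n{\left(y \right)} = -3 + 2 y$
$\left(K{\left(4,-16 \right)} + D{\left(z{\left(6 \right)} \right)}\right) Q{\left(n{\left(5 \right)} \right)} = \left(4 - 2\right) \frac{11}{-3 + 2 \cdot 5} = 2 \frac{11}{-3 + 10} = 2 \cdot \frac{11}{7} = \frac{22}{7}$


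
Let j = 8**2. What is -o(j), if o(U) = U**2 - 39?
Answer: -4057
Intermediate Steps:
j = 64
o(U) = -39 + U**2
-o(j) = -(-39 + 64**2) = -(-39 + 4096) = -1*4057 = -4057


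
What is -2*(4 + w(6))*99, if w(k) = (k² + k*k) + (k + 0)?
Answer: -16236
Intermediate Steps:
w(k) = k + 2*k² (w(k) = (k² + k²) + k = 2*k² + k = k + 2*k²)
-2*(4 + w(6))*99 = -2*(4 + 6*(1 + 2*6))*99 = -2*(4 + 6*(1 + 12))*99 = -2*(4 + 6*13)*99 = -2*(4 + 78)*99 = -2*82*99 = -164*99 = -16236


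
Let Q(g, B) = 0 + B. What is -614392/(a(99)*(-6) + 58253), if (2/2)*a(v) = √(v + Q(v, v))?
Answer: -35790177176/3393404881 - 11059056*√22/3393404881 ≈ -10.562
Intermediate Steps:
Q(g, B) = B
a(v) = √2*√v (a(v) = √(v + v) = √(2*v) = √2*√v)
-614392/(a(99)*(-6) + 58253) = -614392/((√2*√99)*(-6) + 58253) = -614392/((√2*(3*√11))*(-6) + 58253) = -614392/((3*√22)*(-6) + 58253) = -614392/(-18*√22 + 58253) = -614392/(58253 - 18*√22)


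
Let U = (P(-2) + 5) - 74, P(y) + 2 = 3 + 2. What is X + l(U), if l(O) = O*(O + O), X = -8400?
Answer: 312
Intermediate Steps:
P(y) = 3 (P(y) = -2 + (3 + 2) = -2 + 5 = 3)
U = -66 (U = (3 + 5) - 74 = 8 - 74 = -66)
l(O) = 2*O² (l(O) = O*(2*O) = 2*O²)
X + l(U) = -8400 + 2*(-66)² = -8400 + 2*4356 = -8400 + 8712 = 312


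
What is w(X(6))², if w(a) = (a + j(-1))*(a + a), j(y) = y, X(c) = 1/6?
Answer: 25/324 ≈ 0.077160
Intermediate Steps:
X(c) = ⅙
w(a) = 2*a*(-1 + a) (w(a) = (a - 1)*(a + a) = (-1 + a)*(2*a) = 2*a*(-1 + a))
w(X(6))² = (2*(⅙)*(-1 + ⅙))² = (2*(⅙)*(-⅚))² = (-5/18)² = 25/324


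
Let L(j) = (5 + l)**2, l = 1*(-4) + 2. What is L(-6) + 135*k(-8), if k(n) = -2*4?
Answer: -1071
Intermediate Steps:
l = -2 (l = -4 + 2 = -2)
L(j) = 9 (L(j) = (5 - 2)**2 = 3**2 = 9)
k(n) = -8
L(-6) + 135*k(-8) = 9 + 135*(-8) = 9 - 1080 = -1071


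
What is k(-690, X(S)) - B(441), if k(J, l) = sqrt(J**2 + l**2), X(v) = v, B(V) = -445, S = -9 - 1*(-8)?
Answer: 445 + sqrt(476101) ≈ 1135.0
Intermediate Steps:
S = -1 (S = -9 + 8 = -1)
k(-690, X(S)) - B(441) = sqrt((-690)**2 + (-1)**2) - 1*(-445) = sqrt(476100 + 1) + 445 = sqrt(476101) + 445 = 445 + sqrt(476101)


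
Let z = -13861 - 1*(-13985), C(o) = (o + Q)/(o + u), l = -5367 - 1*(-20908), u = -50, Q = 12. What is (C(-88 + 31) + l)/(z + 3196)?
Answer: 415733/88810 ≈ 4.6812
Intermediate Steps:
l = 15541 (l = -5367 + 20908 = 15541)
C(o) = (12 + o)/(-50 + o) (C(o) = (o + 12)/(o - 50) = (12 + o)/(-50 + o))
z = 124 (z = -13861 + 13985 = 124)
(C(-88 + 31) + l)/(z + 3196) = ((12 + (-88 + 31))/(-50 + (-88 + 31)) + 15541)/(124 + 3196) = ((12 - 57)/(-50 - 57) + 15541)/3320 = (-45/(-107) + 15541)*(1/3320) = (-1/107*(-45) + 15541)*(1/3320) = (45/107 + 15541)*(1/3320) = (1662932/107)*(1/3320) = 415733/88810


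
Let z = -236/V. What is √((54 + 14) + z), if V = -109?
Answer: 4*√52102/109 ≈ 8.3765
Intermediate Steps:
z = 236/109 (z = -236/(-109) = -236*(-1/109) = 236/109 ≈ 2.1651)
√((54 + 14) + z) = √((54 + 14) + 236/109) = √(68 + 236/109) = √(7648/109) = 4*√52102/109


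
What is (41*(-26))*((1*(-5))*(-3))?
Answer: -15990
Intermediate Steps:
(41*(-26))*((1*(-5))*(-3)) = -(-5330)*(-3) = -1066*15 = -15990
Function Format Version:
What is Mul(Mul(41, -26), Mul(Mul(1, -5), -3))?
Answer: -15990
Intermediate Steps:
Mul(Mul(41, -26), Mul(Mul(1, -5), -3)) = Mul(-1066, Mul(-5, -3)) = Mul(-1066, 15) = -15990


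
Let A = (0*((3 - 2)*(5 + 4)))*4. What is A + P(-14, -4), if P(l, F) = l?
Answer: -14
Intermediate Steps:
A = 0 (A = (0*(1*9))*4 = (0*9)*4 = 0*4 = 0)
A + P(-14, -4) = 0 - 14 = -14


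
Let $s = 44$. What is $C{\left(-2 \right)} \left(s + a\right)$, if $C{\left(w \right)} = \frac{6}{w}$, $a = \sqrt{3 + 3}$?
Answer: $-132 - 3 \sqrt{6} \approx -139.35$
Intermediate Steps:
$a = \sqrt{6} \approx 2.4495$
$C{\left(-2 \right)} \left(s + a\right) = \frac{6}{-2} \left(44 + \sqrt{6}\right) = 6 \left(- \frac{1}{2}\right) \left(44 + \sqrt{6}\right) = - 3 \left(44 + \sqrt{6}\right) = -132 - 3 \sqrt{6}$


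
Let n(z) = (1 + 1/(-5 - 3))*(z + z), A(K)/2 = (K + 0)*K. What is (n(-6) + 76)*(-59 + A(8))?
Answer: 9039/2 ≈ 4519.5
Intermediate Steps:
A(K) = 2*K² (A(K) = 2*((K + 0)*K) = 2*(K*K) = 2*K²)
n(z) = 7*z/4 (n(z) = (1 + 1/(-8))*(2*z) = (1 - ⅛)*(2*z) = 7*(2*z)/8 = 7*z/4)
(n(-6) + 76)*(-59 + A(8)) = ((7/4)*(-6) + 76)*(-59 + 2*8²) = (-21/2 + 76)*(-59 + 2*64) = 131*(-59 + 128)/2 = (131/2)*69 = 9039/2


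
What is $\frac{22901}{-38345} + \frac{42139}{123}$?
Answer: $\frac{1613003132}{4716435} \approx 342.0$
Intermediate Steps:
$\frac{22901}{-38345} + \frac{42139}{123} = 22901 \left(- \frac{1}{38345}\right) + 42139 \cdot \frac{1}{123} = - \frac{22901}{38345} + \frac{42139}{123} = \frac{1613003132}{4716435}$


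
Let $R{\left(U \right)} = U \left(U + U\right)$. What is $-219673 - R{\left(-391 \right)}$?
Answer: $-525435$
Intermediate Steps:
$R{\left(U \right)} = 2 U^{2}$ ($R{\left(U \right)} = U 2 U = 2 U^{2}$)
$-219673 - R{\left(-391 \right)} = -219673 - 2 \left(-391\right)^{2} = -219673 - 2 \cdot 152881 = -219673 - 305762 = -525435$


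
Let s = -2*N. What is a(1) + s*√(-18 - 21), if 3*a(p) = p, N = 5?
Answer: ⅓ - 10*I*√39 ≈ 0.33333 - 62.45*I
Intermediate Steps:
a(p) = p/3
s = -10 (s = -2*5 = -10)
a(1) + s*√(-18 - 21) = (⅓)*1 - 10*√(-18 - 21) = ⅓ - 10*I*√39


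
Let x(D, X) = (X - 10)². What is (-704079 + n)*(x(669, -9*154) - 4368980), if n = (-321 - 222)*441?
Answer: 2283526380888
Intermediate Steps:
n = -239463 (n = -543*441 = -239463)
x(D, X) = (-10 + X)²
(-704079 + n)*(x(669, -9*154) - 4368980) = (-704079 - 239463)*((-10 - 9*154)² - 4368980) = -943542*((-10 - 1386)² - 4368980) = -943542*((-1396)² - 4368980) = -943542*(1948816 - 4368980) = -943542*(-2420164) = 2283526380888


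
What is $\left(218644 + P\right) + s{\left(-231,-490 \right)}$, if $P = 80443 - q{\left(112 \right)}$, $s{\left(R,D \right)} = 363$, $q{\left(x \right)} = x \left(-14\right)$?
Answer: $301018$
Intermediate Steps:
$q{\left(x \right)} = - 14 x$
$P = 82011$ ($P = 80443 - \left(-14\right) 112 = 80443 - -1568 = 80443 + 1568 = 82011$)
$\left(218644 + P\right) + s{\left(-231,-490 \right)} = \left(218644 + 82011\right) + 363 = 300655 + 363 = 301018$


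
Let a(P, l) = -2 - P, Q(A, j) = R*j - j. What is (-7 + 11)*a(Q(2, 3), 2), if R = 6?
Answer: -68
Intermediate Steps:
Q(A, j) = 5*j (Q(A, j) = 6*j - j = 5*j)
(-7 + 11)*a(Q(2, 3), 2) = (-7 + 11)*(-2 - 5*3) = 4*(-2 - 1*15) = 4*(-2 - 15) = 4*(-17) = -68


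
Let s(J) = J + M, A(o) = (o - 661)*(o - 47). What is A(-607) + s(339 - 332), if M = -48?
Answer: 829231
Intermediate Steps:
A(o) = (-661 + o)*(-47 + o)
s(J) = -48 + J (s(J) = J - 48 = -48 + J)
A(-607) + s(339 - 332) = (31067 + (-607)² - 708*(-607)) + (-48 + (339 - 332)) = (31067 + 368449 + 429756) + (-48 + 7) = 829272 - 41 = 829231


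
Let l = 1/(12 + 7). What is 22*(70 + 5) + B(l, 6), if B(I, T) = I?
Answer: 31351/19 ≈ 1650.1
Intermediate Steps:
l = 1/19 ≈ 0.052632
22*(70 + 5) + B(l, 6) = 22*(70 + 5) + 1/19 = 22*75 + 1/19 = 1650 + 1/19 = 31351/19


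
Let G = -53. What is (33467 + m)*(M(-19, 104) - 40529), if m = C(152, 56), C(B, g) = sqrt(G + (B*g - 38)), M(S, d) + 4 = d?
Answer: -1353037343 - 40429*sqrt(8421) ≈ -1.3567e+9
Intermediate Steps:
M(S, d) = -4 + d
C(B, g) = sqrt(-91 + B*g) (C(B, g) = sqrt(-53 + (B*g - 38)) = sqrt(-53 + (-38 + B*g)) = sqrt(-91 + B*g))
m = sqrt(8421) (m = sqrt(-91 + 152*56) = sqrt(-91 + 8512) = sqrt(8421) ≈ 91.766)
(33467 + m)*(M(-19, 104) - 40529) = (33467 + sqrt(8421))*((-4 + 104) - 40529) = (33467 + sqrt(8421))*(100 - 40529) = (33467 + sqrt(8421))*(-40429) = -1353037343 - 40429*sqrt(8421)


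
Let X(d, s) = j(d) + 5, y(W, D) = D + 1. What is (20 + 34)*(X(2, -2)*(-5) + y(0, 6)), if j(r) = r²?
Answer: -2052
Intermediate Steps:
y(W, D) = 1 + D
X(d, s) = 5 + d² (X(d, s) = d² + 5 = 5 + d²)
(20 + 34)*(X(2, -2)*(-5) + y(0, 6)) = (20 + 34)*((5 + 2²)*(-5) + (1 + 6)) = 54*((5 + 4)*(-5) + 7) = 54*(9*(-5) + 7) = 54*(-45 + 7) = 54*(-38) = -2052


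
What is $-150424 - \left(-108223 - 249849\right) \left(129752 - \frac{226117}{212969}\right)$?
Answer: $\frac{9894545605554256}{212969} \approx 4.646 \cdot 10^{10}$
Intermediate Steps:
$-150424 - \left(-108223 - 249849\right) \left(129752 - \frac{226117}{212969}\right) = -150424 - - 358072 \left(129752 - \frac{226117}{212969}\right) = -150424 - \left(-358072\right) \frac{27632927571}{212969} = -150424 - - \frac{9894577641203112}{212969} = -150424 + \frac{9894577641203112}{212969} = \frac{9894545605554256}{212969}$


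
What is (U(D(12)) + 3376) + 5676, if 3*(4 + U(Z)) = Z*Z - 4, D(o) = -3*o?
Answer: 28436/3 ≈ 9478.7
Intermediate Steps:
U(Z) = -16/3 + Z²/3 (U(Z) = -4 + (Z*Z - 4)/3 = -4 + (Z² - 4)/3 = -4 + (-4 + Z²)/3 = -4 + (-4/3 + Z²/3) = -16/3 + Z²/3)
(U(D(12)) + 3376) + 5676 = ((-16/3 + (-3*12)²/3) + 3376) + 5676 = ((-16/3 + (⅓)*(-36)²) + 3376) + 5676 = ((-16/3 + (⅓)*1296) + 3376) + 5676 = ((-16/3 + 432) + 3376) + 5676 = (1280/3 + 3376) + 5676 = 11408/3 + 5676 = 28436/3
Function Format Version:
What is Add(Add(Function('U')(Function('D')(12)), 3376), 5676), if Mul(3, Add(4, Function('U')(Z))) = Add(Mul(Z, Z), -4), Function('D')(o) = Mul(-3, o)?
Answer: Rational(28436, 3) ≈ 9478.7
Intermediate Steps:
Function('U')(Z) = Add(Rational(-16, 3), Mul(Rational(1, 3), Pow(Z, 2))) (Function('U')(Z) = Add(-4, Mul(Rational(1, 3), Add(Mul(Z, Z), -4))) = Add(-4, Mul(Rational(1, 3), Add(Pow(Z, 2), -4))) = Add(-4, Mul(Rational(1, 3), Add(-4, Pow(Z, 2)))) = Add(-4, Add(Rational(-4, 3), Mul(Rational(1, 3), Pow(Z, 2)))) = Add(Rational(-16, 3), Mul(Rational(1, 3), Pow(Z, 2))))
Add(Add(Function('U')(Function('D')(12)), 3376), 5676) = Add(Add(Add(Rational(-16, 3), Mul(Rational(1, 3), Pow(Mul(-3, 12), 2))), 3376), 5676) = Add(Add(Add(Rational(-16, 3), Mul(Rational(1, 3), Pow(-36, 2))), 3376), 5676) = Add(Add(Add(Rational(-16, 3), Mul(Rational(1, 3), 1296)), 3376), 5676) = Add(Add(Add(Rational(-16, 3), 432), 3376), 5676) = Add(Add(Rational(1280, 3), 3376), 5676) = Add(Rational(11408, 3), 5676) = Rational(28436, 3)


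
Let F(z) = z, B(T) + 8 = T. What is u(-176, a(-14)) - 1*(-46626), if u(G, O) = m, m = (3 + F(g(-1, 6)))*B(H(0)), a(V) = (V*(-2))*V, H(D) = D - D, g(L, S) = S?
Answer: 46554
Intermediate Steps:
H(D) = 0
B(T) = -8 + T
a(V) = -2*V² (a(V) = (-2*V)*V = -2*V²)
m = -72 (m = (3 + 6)*(-8 + 0) = 9*(-8) = -72)
u(G, O) = -72
u(-176, a(-14)) - 1*(-46626) = -72 - 1*(-46626) = -72 + 46626 = 46554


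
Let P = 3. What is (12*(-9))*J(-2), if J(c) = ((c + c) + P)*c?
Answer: -216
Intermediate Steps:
J(c) = c*(3 + 2*c) (J(c) = ((c + c) + 3)*c = (2*c + 3)*c = (3 + 2*c)*c = c*(3 + 2*c))
(12*(-9))*J(-2) = (12*(-9))*(-2*(3 + 2*(-2))) = -(-216)*(3 - 4) = -(-216)*(-1) = -108*2 = -216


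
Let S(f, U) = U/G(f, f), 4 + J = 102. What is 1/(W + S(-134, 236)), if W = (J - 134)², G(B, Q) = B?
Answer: 67/86714 ≈ 0.00077266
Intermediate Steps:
J = 98 (J = -4 + 102 = 98)
S(f, U) = U/f
W = 1296 (W = (98 - 134)² = (-36)² = 1296)
1/(W + S(-134, 236)) = 1/(1296 + 236/(-134)) = 1/(1296 + 236*(-1/134)) = 1/(1296 - 118/67) = 1/(86714/67) = 67/86714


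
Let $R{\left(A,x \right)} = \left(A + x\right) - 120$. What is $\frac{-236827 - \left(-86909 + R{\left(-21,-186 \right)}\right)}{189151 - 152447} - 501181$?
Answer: $- \frac{497175595}{992} \approx -5.0119 \cdot 10^{5}$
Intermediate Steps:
$R{\left(A,x \right)} = -120 + A + x$
$\frac{-236827 - \left(-86909 + R{\left(-21,-186 \right)}\right)}{189151 - 152447} - 501181 = \frac{-236827 + \left(86909 - \left(-120 - 21 - 186\right)\right)}{189151 - 152447} - 501181 = \frac{-236827 + \left(86909 - -327\right)}{36704} - 501181 = \left(-236827 + \left(86909 + 327\right)\right) \frac{1}{36704} - 501181 = \left(-236827 + 87236\right) \frac{1}{36704} - 501181 = \left(-149591\right) \frac{1}{36704} - 501181 = - \frac{4043}{992} - 501181 = - \frac{497175595}{992}$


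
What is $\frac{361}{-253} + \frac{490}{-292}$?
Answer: $- \frac{114691}{36938} \approx -3.105$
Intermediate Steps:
$\frac{361}{-253} + \frac{490}{-292} = 361 \left(- \frac{1}{253}\right) + 490 \left(- \frac{1}{292}\right) = - \frac{361}{253} - \frac{245}{146} = - \frac{114691}{36938}$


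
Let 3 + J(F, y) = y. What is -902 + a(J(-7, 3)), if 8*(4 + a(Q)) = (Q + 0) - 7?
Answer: -7255/8 ≈ -906.88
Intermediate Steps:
J(F, y) = -3 + y
a(Q) = -39/8 + Q/8 (a(Q) = -4 + ((Q + 0) - 7)/8 = -4 + (Q - 7)/8 = -4 + (-7 + Q)/8 = -4 + (-7/8 + Q/8) = -39/8 + Q/8)
-902 + a(J(-7, 3)) = -902 + (-39/8 + (-3 + 3)/8) = -902 + (-39/8 + (⅛)*0) = -902 + (-39/8 + 0) = -902 - 39/8 = -7255/8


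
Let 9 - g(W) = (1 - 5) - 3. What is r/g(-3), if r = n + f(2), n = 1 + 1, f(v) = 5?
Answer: 7/16 ≈ 0.43750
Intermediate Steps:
n = 2
r = 7 (r = 2 + 5 = 7)
g(W) = 16 (g(W) = 9 - ((1 - 5) - 3) = 9 - (-4 - 3) = 9 - 1*(-7) = 9 + 7 = 16)
r/g(-3) = 7/16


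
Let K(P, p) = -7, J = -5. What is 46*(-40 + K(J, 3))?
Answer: -2162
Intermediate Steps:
46*(-40 + K(J, 3)) = 46*(-40 - 7) = 46*(-47) = -2162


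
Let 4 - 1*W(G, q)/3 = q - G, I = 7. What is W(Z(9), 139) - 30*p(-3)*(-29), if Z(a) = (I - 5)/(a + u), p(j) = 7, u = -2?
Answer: 39801/7 ≈ 5685.9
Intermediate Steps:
Z(a) = 2/(-2 + a) (Z(a) = (7 - 5)/(a - 2) = 2/(-2 + a))
W(G, q) = 12 - 3*q + 3*G (W(G, q) = 12 - 3*(q - G) = 12 + (-3*q + 3*G) = 12 - 3*q + 3*G)
W(Z(9), 139) - 30*p(-3)*(-29) = (12 - 3*139 + 3*(2/(-2 + 9))) - 30*7*(-29) = (12 - 417 + 3*(2/7)) - 210*(-29) = (12 - 417 + 3*(2*(⅐))) + 6090 = (12 - 417 + 3*(2/7)) + 6090 = (12 - 417 + 6/7) + 6090 = -2829/7 + 6090 = 39801/7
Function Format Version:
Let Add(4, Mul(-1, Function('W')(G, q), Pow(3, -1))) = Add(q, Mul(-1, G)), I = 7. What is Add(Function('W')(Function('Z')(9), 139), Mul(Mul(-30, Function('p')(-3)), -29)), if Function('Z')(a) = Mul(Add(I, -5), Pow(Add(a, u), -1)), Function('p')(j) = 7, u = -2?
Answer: Rational(39801, 7) ≈ 5685.9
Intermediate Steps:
Function('Z')(a) = Mul(2, Pow(Add(-2, a), -1)) (Function('Z')(a) = Mul(Add(7, -5), Pow(Add(a, -2), -1)) = Mul(2, Pow(Add(-2, a), -1)))
Function('W')(G, q) = Add(12, Mul(-3, q), Mul(3, G)) (Function('W')(G, q) = Add(12, Mul(-3, Add(q, Mul(-1, G)))) = Add(12, Add(Mul(-3, q), Mul(3, G))) = Add(12, Mul(-3, q), Mul(3, G)))
Add(Function('W')(Function('Z')(9), 139), Mul(Mul(-30, Function('p')(-3)), -29)) = Add(Add(12, Mul(-3, 139), Mul(3, Mul(2, Pow(Add(-2, 9), -1)))), Mul(Mul(-30, 7), -29)) = Add(Add(12, -417, Mul(3, Mul(2, Pow(7, -1)))), Mul(-210, -29)) = Add(Add(12, -417, Mul(3, Mul(2, Rational(1, 7)))), 6090) = Add(Add(12, -417, Mul(3, Rational(2, 7))), 6090) = Add(Add(12, -417, Rational(6, 7)), 6090) = Add(Rational(-2829, 7), 6090) = Rational(39801, 7)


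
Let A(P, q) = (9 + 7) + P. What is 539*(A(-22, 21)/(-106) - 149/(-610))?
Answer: 5242853/32330 ≈ 162.17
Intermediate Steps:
A(P, q) = 16 + P
539*(A(-22, 21)/(-106) - 149/(-610)) = 539*((16 - 22)/(-106) - 149/(-610)) = 539*(-6*(-1/106) - 149*(-1/610)) = 539*(3/53 + 149/610) = 539*(9727/32330) = 5242853/32330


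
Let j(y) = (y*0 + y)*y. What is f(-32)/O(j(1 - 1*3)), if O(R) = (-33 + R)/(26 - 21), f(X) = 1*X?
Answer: 160/29 ≈ 5.5172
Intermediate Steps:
j(y) = y² (j(y) = (0 + y)*y = y*y = y²)
f(X) = X
O(R) = -33/5 + R/5 (O(R) = (-33 + R)/5 = (-33 + R)*(⅕) = -33/5 + R/5)
f(-32)/O(j(1 - 1*3)) = -32/(-33/5 + (1 - 1*3)²/5) = -32/(-33/5 + (1 - 3)²/5) = -32/(-33/5 + (⅕)*(-2)²) = -32/(-33/5 + (⅕)*4) = -32/(-33/5 + ⅘) = -32/(-29/5) = -32*(-5/29) = 160/29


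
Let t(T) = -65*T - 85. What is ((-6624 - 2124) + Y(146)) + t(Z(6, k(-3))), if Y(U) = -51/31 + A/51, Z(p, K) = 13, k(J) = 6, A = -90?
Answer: -5102103/527 ≈ -9681.4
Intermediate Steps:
Y(U) = -1797/527 (Y(U) = -51/31 - 90/51 = -51*1/31 - 90*1/51 = -51/31 - 30/17 = -1797/527)
t(T) = -85 - 65*T
((-6624 - 2124) + Y(146)) + t(Z(6, k(-3))) = ((-6624 - 2124) - 1797/527) + (-85 - 65*13) = (-8748 - 1797/527) + (-85 - 845) = -4611993/527 - 930 = -5102103/527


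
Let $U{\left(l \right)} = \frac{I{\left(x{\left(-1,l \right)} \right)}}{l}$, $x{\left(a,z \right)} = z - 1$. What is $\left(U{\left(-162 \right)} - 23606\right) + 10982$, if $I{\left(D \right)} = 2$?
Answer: $- \frac{1022545}{81} \approx -12624.0$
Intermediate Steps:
$x{\left(a,z \right)} = -1 + z$ ($x{\left(a,z \right)} = z - 1 = -1 + z$)
$U{\left(l \right)} = \frac{2}{l}$
$\left(U{\left(-162 \right)} - 23606\right) + 10982 = \left(\frac{2}{-162} - 23606\right) + 10982 = \left(2 \left(- \frac{1}{162}\right) - 23606\right) + 10982 = \left(- \frac{1}{81} - 23606\right) + 10982 = - \frac{1912087}{81} + 10982 = - \frac{1022545}{81}$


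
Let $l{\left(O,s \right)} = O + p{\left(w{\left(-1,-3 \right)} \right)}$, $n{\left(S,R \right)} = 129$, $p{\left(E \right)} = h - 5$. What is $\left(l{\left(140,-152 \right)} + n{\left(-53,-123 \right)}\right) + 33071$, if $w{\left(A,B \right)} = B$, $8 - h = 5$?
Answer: $33338$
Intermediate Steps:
$h = 3$ ($h = 8 - 5 = 3$)
$p{\left(E \right)} = -2$ ($p{\left(E \right)} = 3 - 5 = -2$)
$l{\left(O,s \right)} = -2 + O$ ($l{\left(O,s \right)} = O - 2 = -2 + O$)
$\left(l{\left(140,-152 \right)} + n{\left(-53,-123 \right)}\right) + 33071 = \left(\left(-2 + 140\right) + 129\right) + 33071 = \left(138 + 129\right) + 33071 = 267 + 33071 = 33338$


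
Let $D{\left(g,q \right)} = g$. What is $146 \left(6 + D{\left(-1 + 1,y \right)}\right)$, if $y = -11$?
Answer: $876$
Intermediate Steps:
$146 \left(6 + D{\left(-1 + 1,y \right)}\right) = 146 \left(6 + \left(-1 + 1\right)\right) = 146 \left(6 + 0\right) = 146 \cdot 6 = 876$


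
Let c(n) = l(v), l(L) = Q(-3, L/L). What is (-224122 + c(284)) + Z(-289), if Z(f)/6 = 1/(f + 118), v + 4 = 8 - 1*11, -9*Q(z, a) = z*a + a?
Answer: -38324830/171 ≈ -2.2412e+5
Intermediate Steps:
Q(z, a) = -a/9 - a*z/9 (Q(z, a) = -(z*a + a)/9 = -(a*z + a)/9 = -(a + a*z)/9 = -a/9 - a*z/9)
v = -7 (v = -4 + (8 - 1*11) = -4 + (8 - 11) = -4 - 3 = -7)
l(L) = 2/9 (l(L) = -L/L*(1 - 3)/9 = -1/9*1*(-2) = 2/9)
c(n) = 2/9
Z(f) = 6/(118 + f) (Z(f) = 6/(f + 118) = 6/(118 + f))
(-224122 + c(284)) + Z(-289) = (-224122 + 2/9) + 6/(118 - 289) = -2017096/9 + 6/(-171) = -2017096/9 + 6*(-1/171) = -2017096/9 - 2/57 = -38324830/171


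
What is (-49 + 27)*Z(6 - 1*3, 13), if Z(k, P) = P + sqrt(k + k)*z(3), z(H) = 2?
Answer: -286 - 44*sqrt(6) ≈ -393.78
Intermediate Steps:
Z(k, P) = P + 2*sqrt(2)*sqrt(k) (Z(k, P) = P + sqrt(k + k)*2 = P + sqrt(2*k)*2 = P + (sqrt(2)*sqrt(k))*2 = P + 2*sqrt(2)*sqrt(k))
(-49 + 27)*Z(6 - 1*3, 13) = (-49 + 27)*(13 + 2*sqrt(2)*sqrt(6 - 1*3)) = -22*(13 + 2*sqrt(2)*sqrt(6 - 3)) = -22*(13 + 2*sqrt(2)*sqrt(3)) = -22*(13 + 2*sqrt(6)) = -286 - 44*sqrt(6)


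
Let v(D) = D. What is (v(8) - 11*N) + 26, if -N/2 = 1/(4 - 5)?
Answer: 12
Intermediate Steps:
N = 2 (N = -2/(4 - 5) = -2/(-1) = -2*(-1) = 2)
(v(8) - 11*N) + 26 = (8 - 11*2) + 26 = (8 - 22) + 26 = -14 + 26 = 12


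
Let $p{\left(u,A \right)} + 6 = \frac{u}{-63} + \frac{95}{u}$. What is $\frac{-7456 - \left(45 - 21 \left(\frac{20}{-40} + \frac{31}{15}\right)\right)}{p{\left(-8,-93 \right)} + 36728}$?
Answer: $- \frac{1107036}{5441755} \approx -0.20343$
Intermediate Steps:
$p{\left(u,A \right)} = -6 + \frac{95}{u} - \frac{u}{63}$ ($p{\left(u,A \right)} = -6 + \left(\frac{u}{-63} + \frac{95}{u}\right) = -6 + \left(u \left(- \frac{1}{63}\right) + \frac{95}{u}\right) = -6 - \left(- \frac{95}{u} + \frac{u}{63}\right) = -6 + \frac{95}{u} - \frac{u}{63}$)
$\frac{-7456 - \left(45 - 21 \left(\frac{20}{-40} + \frac{31}{15}\right)\right)}{p{\left(-8,-93 \right)} + 36728} = \frac{-7456 - \left(45 - 21 \left(\frac{20}{-40} + \frac{31}{15}\right)\right)}{\left(-6 + \frac{95}{-8} - - \frac{8}{63}\right) + 36728} = \frac{-7456 - \left(45 - 21 \left(20 \left(- \frac{1}{40}\right) + 31 \cdot \frac{1}{15}\right)\right)}{\left(-6 + 95 \left(- \frac{1}{8}\right) + \frac{8}{63}\right) + 36728} = \frac{-7456 - \left(45 - 21 \left(- \frac{1}{2} + \frac{31}{15}\right)\right)}{\left(-6 - \frac{95}{8} + \frac{8}{63}\right) + 36728} = \frac{-7456 + \left(-45 + 21 \cdot \frac{47}{30}\right)}{- \frac{8945}{504} + 36728} = \frac{-7456 + \left(-45 + \frac{329}{10}\right)}{\frac{18501967}{504}} = \left(-7456 - \frac{121}{10}\right) \frac{504}{18501967} = \left(- \frac{74681}{10}\right) \frac{504}{18501967} = - \frac{1107036}{5441755}$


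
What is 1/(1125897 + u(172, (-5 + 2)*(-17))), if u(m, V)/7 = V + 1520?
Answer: 1/1136894 ≈ 8.7959e-7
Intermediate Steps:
u(m, V) = 10640 + 7*V (u(m, V) = 7*(V + 1520) = 7*(1520 + V) = 10640 + 7*V)
1/(1125897 + u(172, (-5 + 2)*(-17))) = 1/(1125897 + (10640 + 7*((-5 + 2)*(-17)))) = 1/(1125897 + (10640 + 7*(-3*(-17)))) = 1/(1125897 + (10640 + 7*51)) = 1/(1125897 + (10640 + 357)) = 1/(1125897 + 10997) = 1/1136894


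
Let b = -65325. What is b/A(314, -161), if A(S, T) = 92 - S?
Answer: 21775/74 ≈ 294.26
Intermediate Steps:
b/A(314, -161) = -65325/(92 - 1*314) = -65325/(92 - 314) = -65325/(-222) = -65325*(-1/222) = 21775/74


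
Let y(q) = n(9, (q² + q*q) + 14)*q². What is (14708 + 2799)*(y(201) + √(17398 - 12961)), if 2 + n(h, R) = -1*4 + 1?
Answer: -3536501535 + 52521*√493 ≈ -3.5353e+9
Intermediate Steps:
n(h, R) = -5 (n(h, R) = -2 + (-1*4 + 1) = -2 + (-4 + 1) = -2 - 3 = -5)
y(q) = -5*q²
(14708 + 2799)*(y(201) + √(17398 - 12961)) = (14708 + 2799)*(-5*201² + √(17398 - 12961)) = 17507*(-5*40401 + √4437) = 17507*(-202005 + 3*√493) = -3536501535 + 52521*√493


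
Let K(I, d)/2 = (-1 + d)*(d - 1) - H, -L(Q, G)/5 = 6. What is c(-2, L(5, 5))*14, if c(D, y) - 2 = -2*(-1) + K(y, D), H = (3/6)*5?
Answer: 238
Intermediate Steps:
L(Q, G) = -30 (L(Q, G) = -5*6 = -30)
H = 5/2 (H = (3*(⅙))*5 = (½)*5 = 5/2 ≈ 2.5000)
K(I, d) = -5 + 2*(-1 + d)² (K(I, d) = 2*((-1 + d)*(d - 1) - 1*5/2) = 2*((-1 + d)*(-1 + d) - 5/2) = 2*((-1 + d)² - 5/2) = 2*(-5/2 + (-1 + d)²) = -5 + 2*(-1 + d)²)
c(D, y) = -1 + 2*(-1 + D)² (c(D, y) = 2 + (-2*(-1) + (-5 + 2*(-1 + D)²)) = 2 + (2 + (-5 + 2*(-1 + D)²)) = 2 + (-3 + 2*(-1 + D)²) = -1 + 2*(-1 + D)²)
c(-2, L(5, 5))*14 = (-1 + 2*(-1 - 2)²)*14 = (-1 + 2*(-3)²)*14 = (-1 + 2*9)*14 = (-1 + 18)*14 = 17*14 = 238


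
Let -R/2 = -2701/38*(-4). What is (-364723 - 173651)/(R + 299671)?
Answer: -3409702/1894315 ≈ -1.8000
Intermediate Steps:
R = -10804/19 (R = -2*(-2701/38)*(-4) = -2*(-73*37/38)*(-4) = -(-2701)*(-4)/19 = -2*5402/19 = -10804/19 ≈ -568.63)
(-364723 - 173651)/(R + 299671) = (-364723 - 173651)/(-10804/19 + 299671) = -538374/5682945/19 = -538374*19/5682945 = -3409702/1894315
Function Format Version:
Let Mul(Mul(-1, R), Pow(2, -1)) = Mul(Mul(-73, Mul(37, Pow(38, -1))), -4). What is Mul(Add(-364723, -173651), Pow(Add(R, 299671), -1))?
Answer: Rational(-3409702, 1894315) ≈ -1.8000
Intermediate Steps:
R = Rational(-10804, 19) (R = Mul(-2, Mul(Mul(-73, Mul(37, Pow(38, -1))), -4)) = Mul(-2, Mul(Mul(-73, Mul(37, Rational(1, 38))), -4)) = Mul(-2, Mul(Mul(-73, Rational(37, 38)), -4)) = Mul(-2, Mul(Rational(-2701, 38), -4)) = Mul(-2, Rational(5402, 19)) = Rational(-10804, 19) ≈ -568.63)
Mul(Add(-364723, -173651), Pow(Add(R, 299671), -1)) = Mul(Add(-364723, -173651), Pow(Add(Rational(-10804, 19), 299671), -1)) = Mul(-538374, Pow(Rational(5682945, 19), -1)) = Mul(-538374, Rational(19, 5682945)) = Rational(-3409702, 1894315)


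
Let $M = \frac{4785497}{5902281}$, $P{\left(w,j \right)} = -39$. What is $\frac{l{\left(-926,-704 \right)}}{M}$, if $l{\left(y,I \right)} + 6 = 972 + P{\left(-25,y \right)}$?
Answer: $\frac{5471414487}{4785497} \approx 1143.3$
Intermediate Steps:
$M = \frac{4785497}{5902281}$ ($M = 4785497 \cdot \frac{1}{5902281} = \frac{4785497}{5902281} \approx 0.81079$)
$l{\left(y,I \right)} = 927$ ($l{\left(y,I \right)} = -6 + \left(972 - 39\right) = -6 + 933 = 927$)
$\frac{l{\left(-926,-704 \right)}}{M} = \frac{927}{\frac{4785497}{5902281}} = 927 \cdot \frac{5902281}{4785497} = \frac{5471414487}{4785497}$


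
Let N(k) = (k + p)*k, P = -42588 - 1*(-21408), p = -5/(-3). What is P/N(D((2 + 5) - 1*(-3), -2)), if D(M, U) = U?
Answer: -31770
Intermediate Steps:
p = 5/3 (p = -5*(-⅓) = 5/3 ≈ 1.6667)
P = -21180 (P = -42588 + 21408 = -21180)
N(k) = k*(5/3 + k) (N(k) = (k + 5/3)*k = (5/3 + k)*k = k*(5/3 + k))
P/N(D((2 + 5) - 1*(-3), -2)) = -21180*(-3/(2*(5 + 3*(-2)))) = -21180*(-3/(2*(5 - 6))) = -21180/((⅓)*(-2)*(-1)) = -21180/⅔ = -21180*3/2 = -31770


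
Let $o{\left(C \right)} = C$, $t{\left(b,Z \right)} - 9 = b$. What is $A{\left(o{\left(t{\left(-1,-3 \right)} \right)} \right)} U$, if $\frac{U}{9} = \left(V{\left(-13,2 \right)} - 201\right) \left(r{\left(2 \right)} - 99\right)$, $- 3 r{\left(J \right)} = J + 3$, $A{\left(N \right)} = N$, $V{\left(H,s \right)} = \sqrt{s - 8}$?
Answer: $1456848 - 7248 i \sqrt{6} \approx 1.4568 \cdot 10^{6} - 17754.0 i$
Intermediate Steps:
$V{\left(H,s \right)} = \sqrt{-8 + s}$
$t{\left(b,Z \right)} = 9 + b$
$r{\left(J \right)} = -1 - \frac{J}{3}$ ($r{\left(J \right)} = - \frac{J + 3}{3} = - \frac{3 + J}{3} = -1 - \frac{J}{3}$)
$U = 182106 - 906 i \sqrt{6}$ ($U = 9 \left(\sqrt{-8 + 2} - 201\right) \left(\left(-1 - \frac{2}{3}\right) - 99\right) = 9 \left(\sqrt{-6} - 201\right) \left(\left(-1 - \frac{2}{3}\right) - 99\right) = 9 \left(i \sqrt{6} - 201\right) \left(- \frac{5}{3} - 99\right) = 9 \left(-201 + i \sqrt{6}\right) \left(- \frac{302}{3}\right) = 9 \left(20234 - \frac{302 i \sqrt{6}}{3}\right) = 182106 - 906 i \sqrt{6} \approx 1.8211 \cdot 10^{5} - 2219.2 i$)
$A{\left(o{\left(t{\left(-1,-3 \right)} \right)} \right)} U = \left(9 - 1\right) \left(182106 - 906 i \sqrt{6}\right) = 8 \left(182106 - 906 i \sqrt{6}\right) = 1456848 - 7248 i \sqrt{6}$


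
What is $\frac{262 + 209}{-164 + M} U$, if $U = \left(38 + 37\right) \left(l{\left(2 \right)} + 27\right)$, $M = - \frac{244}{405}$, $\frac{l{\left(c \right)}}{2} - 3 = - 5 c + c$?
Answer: $- \frac{243212625}{66664} \approx -3648.3$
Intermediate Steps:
$l{\left(c \right)} = 6 - 8 c$ ($l{\left(c \right)} = 6 + 2 \left(- 5 c + c\right) = 6 + 2 \left(- 4 c\right) = 6 - 8 c$)
$M = - \frac{244}{405}$ ($M = \left(-244\right) \frac{1}{405} = - \frac{244}{405} \approx -0.60247$)
$U = 1275$ ($U = \left(38 + 37\right) \left(\left(6 - 16\right) + 27\right) = 75 \left(\left(6 - 16\right) + 27\right) = 75 \left(-10 + 27\right) = 75 \cdot 17 = 1275$)
$\frac{262 + 209}{-164 + M} U = \frac{262 + 209}{-164 - \frac{244}{405}} \cdot 1275 = \frac{471}{- \frac{66664}{405}} \cdot 1275 = 471 \left(- \frac{405}{66664}\right) 1275 = \left(- \frac{190755}{66664}\right) 1275 = - \frac{243212625}{66664}$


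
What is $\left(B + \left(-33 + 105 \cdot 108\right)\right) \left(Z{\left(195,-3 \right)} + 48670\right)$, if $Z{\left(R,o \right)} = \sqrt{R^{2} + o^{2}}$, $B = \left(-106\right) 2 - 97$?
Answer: $535272660 + 32994 \sqrt{4226} \approx 5.3742 \cdot 10^{8}$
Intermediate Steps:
$B = -309$ ($B = -212 - 97 = -309$)
$\left(B + \left(-33 + 105 \cdot 108\right)\right) \left(Z{\left(195,-3 \right)} + 48670\right) = \left(-309 + \left(-33 + 105 \cdot 108\right)\right) \left(\sqrt{195^{2} + \left(-3\right)^{2}} + 48670\right) = \left(-309 + \left(-33 + 11340\right)\right) \left(\sqrt{38025 + 9} + 48670\right) = \left(-309 + 11307\right) \left(\sqrt{38034} + 48670\right) = 10998 \left(3 \sqrt{4226} + 48670\right) = 10998 \left(48670 + 3 \sqrt{4226}\right) = 535272660 + 32994 \sqrt{4226}$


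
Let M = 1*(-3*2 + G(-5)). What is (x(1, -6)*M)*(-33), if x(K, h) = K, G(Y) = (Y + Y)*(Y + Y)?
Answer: -3102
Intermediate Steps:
G(Y) = 4*Y² (G(Y) = (2*Y)*(2*Y) = 4*Y²)
M = 94 (M = 1*(-3*2 + 4*(-5)²) = 1*(-6 + 4*25) = 1*(-6 + 100) = 1*94 = 94)
(x(1, -6)*M)*(-33) = (1*94)*(-33) = 94*(-33) = -3102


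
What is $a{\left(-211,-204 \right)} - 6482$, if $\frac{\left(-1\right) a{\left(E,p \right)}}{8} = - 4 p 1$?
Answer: $-13010$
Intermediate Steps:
$a{\left(E,p \right)} = 32 p$ ($a{\left(E,p \right)} = - 8 - 4 p 1 = - 8 \left(- 4 p\right) = 32 p$)
$a{\left(-211,-204 \right)} - 6482 = 32 \left(-204\right) - 6482 = -6528 - 6482 = -13010$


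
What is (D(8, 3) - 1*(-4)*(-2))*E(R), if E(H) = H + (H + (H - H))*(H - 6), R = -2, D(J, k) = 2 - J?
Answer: -196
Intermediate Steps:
E(H) = H + H*(-6 + H) (E(H) = H + (H + 0)*(-6 + H) = H + H*(-6 + H))
(D(8, 3) - 1*(-4)*(-2))*E(R) = ((2 - 1*8) - 1*(-4)*(-2))*(-2*(-5 - 2)) = ((2 - 8) + 4*(-2))*(-2*(-7)) = (-6 - 8)*14 = -14*14 = -196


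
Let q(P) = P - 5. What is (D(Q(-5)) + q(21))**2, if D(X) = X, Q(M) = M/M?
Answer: 289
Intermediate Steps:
Q(M) = 1
q(P) = -5 + P
(D(Q(-5)) + q(21))**2 = (1 + (-5 + 21))**2 = (1 + 16)**2 = 17**2 = 289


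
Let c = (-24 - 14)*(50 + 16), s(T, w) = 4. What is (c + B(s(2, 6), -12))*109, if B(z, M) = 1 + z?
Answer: -272827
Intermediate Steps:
c = -2508 (c = -38*66 = -2508)
(c + B(s(2, 6), -12))*109 = (-2508 + (1 + 4))*109 = (-2508 + 5)*109 = -2503*109 = -272827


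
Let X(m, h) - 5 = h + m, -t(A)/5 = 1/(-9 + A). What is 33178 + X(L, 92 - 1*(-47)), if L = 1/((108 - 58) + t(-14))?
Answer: 38486933/1155 ≈ 33322.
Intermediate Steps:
t(A) = -5/(-9 + A)
L = 23/1155 (L = 1/((108 - 58) - 5/(-9 - 14)) = 1/(50 - 5/(-23)) = 1/(50 - 5*(-1/23)) = 1/(50 + 5/23) = 1/(1155/23) = 23/1155 ≈ 0.019913)
X(m, h) = 5 + h + m (X(m, h) = 5 + (h + m) = 5 + h + m)
33178 + X(L, 92 - 1*(-47)) = 33178 + (5 + (92 - 1*(-47)) + 23/1155) = 33178 + (5 + (92 + 47) + 23/1155) = 33178 + (5 + 139 + 23/1155) = 33178 + 166343/1155 = 38486933/1155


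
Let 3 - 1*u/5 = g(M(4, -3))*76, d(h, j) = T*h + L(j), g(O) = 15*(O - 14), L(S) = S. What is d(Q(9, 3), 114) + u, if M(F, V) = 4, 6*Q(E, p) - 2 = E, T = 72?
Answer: 57261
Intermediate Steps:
Q(E, p) = ⅓ + E/6
g(O) = -210 + 15*O (g(O) = 15*(-14 + O) = -210 + 15*O)
d(h, j) = j + 72*h (d(h, j) = 72*h + j = j + 72*h)
u = 57015 (u = 15 - 5*(-210 + 15*4)*76 = 15 - 5*(-210 + 60)*76 = 15 - (-750)*76 = 15 - 5*(-11400) = 15 + 57000 = 57015)
d(Q(9, 3), 114) + u = (114 + 72*(⅓ + (⅙)*9)) + 57015 = (114 + 72*(⅓ + 3/2)) + 57015 = (114 + 72*(11/6)) + 57015 = (114 + 132) + 57015 = 246 + 57015 = 57261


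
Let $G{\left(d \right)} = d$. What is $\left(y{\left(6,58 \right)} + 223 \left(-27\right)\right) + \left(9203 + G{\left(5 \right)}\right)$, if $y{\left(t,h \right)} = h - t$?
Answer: $3239$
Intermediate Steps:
$\left(y{\left(6,58 \right)} + 223 \left(-27\right)\right) + \left(9203 + G{\left(5 \right)}\right) = \left(\left(58 - 6\right) + 223 \left(-27\right)\right) + \left(9203 + 5\right) = \left(\left(58 - 6\right) - 6021\right) + 9208 = \left(52 - 6021\right) + 9208 = -5969 + 9208 = 3239$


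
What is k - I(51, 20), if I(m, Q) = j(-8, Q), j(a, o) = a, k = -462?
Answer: -454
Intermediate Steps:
I(m, Q) = -8
k - I(51, 20) = -462 - 1*(-8) = -462 + 8 = -454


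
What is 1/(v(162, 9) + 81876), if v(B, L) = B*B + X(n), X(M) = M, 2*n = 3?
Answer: 2/216243 ≈ 9.2488e-6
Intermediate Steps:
n = 3/2 (n = (½)*3 = 3/2 ≈ 1.5000)
v(B, L) = 3/2 + B² (v(B, L) = B*B + 3/2 = B² + 3/2 = 3/2 + B²)
1/(v(162, 9) + 81876) = 1/((3/2 + 162²) + 81876) = 1/((3/2 + 26244) + 81876) = 1/(52491/2 + 81876) = 1/(216243/2) = 2/216243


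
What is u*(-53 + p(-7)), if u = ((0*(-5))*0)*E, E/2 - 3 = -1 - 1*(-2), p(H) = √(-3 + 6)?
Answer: 0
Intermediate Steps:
p(H) = √3
E = 8 (E = 6 + 2*(-1 - 1*(-2)) = 6 + 2*(-1 + 2) = 6 + 2*1 = 6 + 2 = 8)
u = 0 (u = ((0*(-5))*0)*8 = (0*0)*8 = 0*8 = 0)
u*(-53 + p(-7)) = 0*(-53 + √3) = 0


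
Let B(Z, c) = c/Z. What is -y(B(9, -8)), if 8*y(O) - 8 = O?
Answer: -8/9 ≈ -0.88889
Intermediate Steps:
y(O) = 1 + O/8
-y(B(9, -8)) = -(1 + (-8/9)/8) = -(1 + (-8*1/9)/8) = -(1 + (1/8)*(-8/9)) = -(1 - 1/9) = -1*8/9 = -8/9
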